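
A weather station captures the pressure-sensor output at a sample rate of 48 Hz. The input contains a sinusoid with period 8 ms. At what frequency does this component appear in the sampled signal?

T = 8 ms → f = 1/T = 125 Hz.
125 Hz mod fs = 29 Hz.
29 Hz > fs/2 = 24 Hz, folds to fs − 29 Hz = 19 Hz.

19 Hz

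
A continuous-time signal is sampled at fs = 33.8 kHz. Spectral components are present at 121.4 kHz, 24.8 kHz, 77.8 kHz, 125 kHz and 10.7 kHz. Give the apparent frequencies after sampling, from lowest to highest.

fs/2 = 16.9 kHz.
121.4 kHz mod fs = 20 kHz.
20 kHz > fs/2 = 16.9 kHz, folds to fs − 20 kHz = 13.8 kHz.
24.8 kHz > fs/2 = 16.9 kHz, folds to fs − 24.8 kHz = 9 kHz.
77.8 kHz mod fs = 10.2 kHz.
10.2 kHz ≤ fs/2 = 16.9 kHz, appears at 10.2 kHz.
125 kHz mod fs = 23.6 kHz.
23.6 kHz > fs/2 = 16.9 kHz, folds to fs − 23.6 kHz = 10.2 kHz.
10.7 kHz ≤ fs/2 = 16.9 kHz, passes unchanged.
Distinct values: {9 kHz, 10.2 kHz, 10.7 kHz, 13.8 kHz}.

9 kHz, 10.2 kHz, 10.7 kHz, 13.8 kHz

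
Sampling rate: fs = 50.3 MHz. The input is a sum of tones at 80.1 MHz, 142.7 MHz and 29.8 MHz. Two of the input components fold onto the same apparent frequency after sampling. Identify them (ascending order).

29.8 MHz, 80.1 MHz

fs/2 = 25.15 MHz.
80.1 MHz mod fs = 29.8 MHz.
29.8 MHz > fs/2 = 25.15 MHz, folds to fs − 29.8 MHz = 20.5 MHz.
142.7 MHz mod fs = 42.1 MHz.
42.1 MHz > fs/2 = 25.15 MHz, folds to fs − 42.1 MHz = 8.2 MHz.
29.8 MHz > fs/2 = 25.15 MHz, folds to fs − 29.8 MHz = 20.5 MHz.
29.8 MHz and 80.1 MHz both map to 20.5 MHz.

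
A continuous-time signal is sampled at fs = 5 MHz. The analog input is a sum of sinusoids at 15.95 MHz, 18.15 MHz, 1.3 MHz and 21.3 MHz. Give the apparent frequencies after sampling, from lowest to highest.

0.95 MHz, 1.3 MHz, 1.85 MHz

fs/2 = 2.5 MHz.
15.95 MHz mod fs = 0.95 MHz.
0.95 MHz ≤ fs/2 = 2.5 MHz, appears at 0.95 MHz.
18.15 MHz mod fs = 3.15 MHz.
3.15 MHz > fs/2 = 2.5 MHz, folds to fs − 3.15 MHz = 1.85 MHz.
1.3 MHz ≤ fs/2 = 2.5 MHz, passes unchanged.
21.3 MHz mod fs = 1.3 MHz.
1.3 MHz ≤ fs/2 = 2.5 MHz, appears at 1.3 MHz.
Distinct values: {0.95 MHz, 1.3 MHz, 1.85 MHz}.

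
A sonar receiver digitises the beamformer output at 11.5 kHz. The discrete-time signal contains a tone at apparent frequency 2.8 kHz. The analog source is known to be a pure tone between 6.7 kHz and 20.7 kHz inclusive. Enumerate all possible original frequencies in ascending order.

Frequencies that alias to 2.8 kHz are k·fs ± 2.8 kHz for integer k ≥ 0.
k=0: 2.8 kHz.
k=1: 8.7 kHz, 14.3 kHz.
k=2: 20.2 kHz, 25.8 kHz.
k=3: 31.7 kHz, 37.3 kHz.
Within [6.7 kHz, 20.7 kHz]: 8.7 kHz, 14.3 kHz, 20.2 kHz.

8.7 kHz, 14.3 kHz, 20.2 kHz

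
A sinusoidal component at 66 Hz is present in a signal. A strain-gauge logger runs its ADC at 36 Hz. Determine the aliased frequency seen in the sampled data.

6 Hz

66 Hz mod fs = 30 Hz.
30 Hz > fs/2 = 18 Hz, folds to fs − 30 Hz = 6 Hz.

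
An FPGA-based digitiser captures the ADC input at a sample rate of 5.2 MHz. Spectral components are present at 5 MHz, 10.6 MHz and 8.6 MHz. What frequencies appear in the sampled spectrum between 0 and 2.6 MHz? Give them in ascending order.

fs/2 = 2.6 MHz.
5 MHz > fs/2 = 2.6 MHz, folds to fs − 5 MHz = 0.2 MHz.
10.6 MHz mod fs = 0.2 MHz.
0.2 MHz ≤ fs/2 = 2.6 MHz, appears at 0.2 MHz.
8.6 MHz mod fs = 3.4 MHz.
3.4 MHz > fs/2 = 2.6 MHz, folds to fs − 3.4 MHz = 1.8 MHz.
Distinct values: {0.2 MHz, 1.8 MHz}.

0.2 MHz, 1.8 MHz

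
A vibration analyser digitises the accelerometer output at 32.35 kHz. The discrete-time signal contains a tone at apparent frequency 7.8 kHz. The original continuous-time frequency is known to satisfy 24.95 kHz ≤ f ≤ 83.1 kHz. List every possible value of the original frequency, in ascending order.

Frequencies that alias to 7.8 kHz are k·fs ± 7.8 kHz for integer k ≥ 0.
k=0: 7.8 kHz.
k=1: 24.55 kHz, 40.15 kHz.
k=2: 56.9 kHz, 72.5 kHz.
k=3: 89.25 kHz, 104.85 kHz.
Within [24.95 kHz, 83.1 kHz]: 40.15 kHz, 56.9 kHz, 72.5 kHz.

40.15 kHz, 56.9 kHz, 72.5 kHz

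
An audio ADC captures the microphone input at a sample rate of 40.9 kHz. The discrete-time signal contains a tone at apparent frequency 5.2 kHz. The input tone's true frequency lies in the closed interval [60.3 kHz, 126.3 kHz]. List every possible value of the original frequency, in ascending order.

Frequencies that alias to 5.2 kHz are k·fs ± 5.2 kHz for integer k ≥ 0.
k=0: 5.2 kHz.
k=1: 35.7 kHz, 46.1 kHz.
k=2: 76.6 kHz, 87 kHz.
k=3: 117.5 kHz, 127.9 kHz.
k=4: 158.4 kHz, 168.8 kHz.
Within [60.3 kHz, 126.3 kHz]: 76.6 kHz, 87 kHz, 117.5 kHz.

76.6 kHz, 87 kHz, 117.5 kHz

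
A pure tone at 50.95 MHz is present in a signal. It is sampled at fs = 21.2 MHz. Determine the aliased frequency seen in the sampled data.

8.55 MHz

50.95 MHz mod fs = 8.55 MHz.
8.55 MHz ≤ fs/2 = 10.6 MHz, appears at 8.55 MHz.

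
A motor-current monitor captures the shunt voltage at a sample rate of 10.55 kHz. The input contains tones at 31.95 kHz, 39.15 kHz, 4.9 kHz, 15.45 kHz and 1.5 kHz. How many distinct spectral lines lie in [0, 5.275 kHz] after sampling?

4

fs/2 = 5.275 kHz.
31.95 kHz mod fs = 0.3 kHz.
0.3 kHz ≤ fs/2 = 5.275 kHz, appears at 0.3 kHz.
39.15 kHz mod fs = 7.5 kHz.
7.5 kHz > fs/2 = 5.275 kHz, folds to fs − 7.5 kHz = 3.05 kHz.
4.9 kHz ≤ fs/2 = 5.275 kHz, passes unchanged.
15.45 kHz mod fs = 4.9 kHz.
4.9 kHz ≤ fs/2 = 5.275 kHz, appears at 4.9 kHz.
1.5 kHz ≤ fs/2 = 5.275 kHz, passes unchanged.
Distinct values: {0.3 kHz, 1.5 kHz, 3.05 kHz, 4.9 kHz} → 4.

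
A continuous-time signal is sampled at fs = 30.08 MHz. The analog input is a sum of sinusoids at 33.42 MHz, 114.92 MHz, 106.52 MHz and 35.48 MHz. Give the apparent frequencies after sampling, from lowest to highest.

fs/2 = 15.04 MHz.
33.42 MHz mod fs = 3.34 MHz.
3.34 MHz ≤ fs/2 = 15.04 MHz, appears at 3.34 MHz.
114.92 MHz mod fs = 24.68 MHz.
24.68 MHz > fs/2 = 15.04 MHz, folds to fs − 24.68 MHz = 5.4 MHz.
106.52 MHz mod fs = 16.28 MHz.
16.28 MHz > fs/2 = 15.04 MHz, folds to fs − 16.28 MHz = 13.8 MHz.
35.48 MHz mod fs = 5.4 MHz.
5.4 MHz ≤ fs/2 = 15.04 MHz, appears at 5.4 MHz.
Distinct values: {3.34 MHz, 5.4 MHz, 13.8 MHz}.

3.34 MHz, 5.4 MHz, 13.8 MHz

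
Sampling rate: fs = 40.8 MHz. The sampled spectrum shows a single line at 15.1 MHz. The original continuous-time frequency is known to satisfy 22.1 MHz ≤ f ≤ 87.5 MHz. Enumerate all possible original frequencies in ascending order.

25.7 MHz, 55.9 MHz, 66.5 MHz

Frequencies that alias to 15.1 MHz are k·fs ± 15.1 MHz for integer k ≥ 0.
k=0: 15.1 MHz.
k=1: 25.7 MHz, 55.9 MHz.
k=2: 66.5 MHz, 96.7 MHz.
k=3: 107.3 MHz, 137.5 MHz.
Within [22.1 MHz, 87.5 MHz]: 25.7 MHz, 55.9 MHz, 66.5 MHz.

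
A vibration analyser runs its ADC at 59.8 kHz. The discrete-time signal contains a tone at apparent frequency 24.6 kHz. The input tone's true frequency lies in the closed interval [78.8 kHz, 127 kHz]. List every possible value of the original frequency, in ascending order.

Frequencies that alias to 24.6 kHz are k·fs ± 24.6 kHz for integer k ≥ 0.
k=0: 24.6 kHz.
k=1: 35.2 kHz, 84.4 kHz.
k=2: 95 kHz, 144.2 kHz.
k=3: 154.8 kHz, 204 kHz.
Within [78.8 kHz, 127 kHz]: 84.4 kHz, 95 kHz.

84.4 kHz, 95 kHz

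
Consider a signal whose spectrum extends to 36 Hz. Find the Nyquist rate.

Nyquist rate = 2 × 36 Hz = 72 Hz.

72 Hz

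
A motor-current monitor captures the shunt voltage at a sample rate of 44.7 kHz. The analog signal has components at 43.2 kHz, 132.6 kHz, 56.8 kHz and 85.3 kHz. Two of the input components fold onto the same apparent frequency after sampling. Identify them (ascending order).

43.2 kHz, 132.6 kHz

fs/2 = 22.35 kHz.
43.2 kHz > fs/2 = 22.35 kHz, folds to fs − 43.2 kHz = 1.5 kHz.
132.6 kHz mod fs = 43.2 kHz.
43.2 kHz > fs/2 = 22.35 kHz, folds to fs − 43.2 kHz = 1.5 kHz.
56.8 kHz mod fs = 12.1 kHz.
12.1 kHz ≤ fs/2 = 22.35 kHz, appears at 12.1 kHz.
85.3 kHz mod fs = 40.6 kHz.
40.6 kHz > fs/2 = 22.35 kHz, folds to fs − 40.6 kHz = 4.1 kHz.
43.2 kHz and 132.6 kHz both map to 1.5 kHz.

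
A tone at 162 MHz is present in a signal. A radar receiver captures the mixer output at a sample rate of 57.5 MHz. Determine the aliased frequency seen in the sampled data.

162 MHz mod fs = 47 MHz.
47 MHz > fs/2 = 28.75 MHz, folds to fs − 47 MHz = 10.5 MHz.

10.5 MHz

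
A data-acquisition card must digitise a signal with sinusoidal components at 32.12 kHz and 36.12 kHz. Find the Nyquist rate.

Highest-frequency component: 36.12 kHz.
Nyquist rate = 2 × 36.12 kHz = 72.24 kHz.

72.24 kHz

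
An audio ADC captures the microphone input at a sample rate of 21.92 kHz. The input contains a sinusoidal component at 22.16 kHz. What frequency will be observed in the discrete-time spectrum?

0.24 kHz

22.16 kHz mod fs = 0.24 kHz.
0.24 kHz ≤ fs/2 = 10.96 kHz, appears at 0.24 kHz.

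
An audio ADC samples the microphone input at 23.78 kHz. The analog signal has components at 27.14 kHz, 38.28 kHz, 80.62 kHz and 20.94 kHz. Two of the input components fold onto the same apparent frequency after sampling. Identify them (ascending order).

38.28 kHz, 80.62 kHz

fs/2 = 11.89 kHz.
27.14 kHz mod fs = 3.36 kHz.
3.36 kHz ≤ fs/2 = 11.89 kHz, appears at 3.36 kHz.
38.28 kHz mod fs = 14.5 kHz.
14.5 kHz > fs/2 = 11.89 kHz, folds to fs − 14.5 kHz = 9.28 kHz.
80.62 kHz mod fs = 9.28 kHz.
9.28 kHz ≤ fs/2 = 11.89 kHz, appears at 9.28 kHz.
20.94 kHz > fs/2 = 11.89 kHz, folds to fs − 20.94 kHz = 2.84 kHz.
38.28 kHz and 80.62 kHz both map to 9.28 kHz.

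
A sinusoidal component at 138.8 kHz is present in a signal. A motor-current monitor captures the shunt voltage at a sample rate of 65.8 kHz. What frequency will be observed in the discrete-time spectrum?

138.8 kHz mod fs = 7.2 kHz.
7.2 kHz ≤ fs/2 = 32.9 kHz, appears at 7.2 kHz.

7.2 kHz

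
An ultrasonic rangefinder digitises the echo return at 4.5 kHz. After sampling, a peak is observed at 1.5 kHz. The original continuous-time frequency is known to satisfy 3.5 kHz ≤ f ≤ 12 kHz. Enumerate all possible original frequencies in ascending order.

6 kHz, 7.5 kHz, 10.5 kHz, 12 kHz

Frequencies that alias to 1.5 kHz are k·fs ± 1.5 kHz for integer k ≥ 0.
k=0: 1.5 kHz.
k=1: 3 kHz, 6 kHz.
k=2: 7.5 kHz, 10.5 kHz.
k=3: 12 kHz, 15 kHz.
k=4: 16.5 kHz, 19.5 kHz.
Within [3.5 kHz, 12 kHz]: 6 kHz, 7.5 kHz, 10.5 kHz, 12 kHz.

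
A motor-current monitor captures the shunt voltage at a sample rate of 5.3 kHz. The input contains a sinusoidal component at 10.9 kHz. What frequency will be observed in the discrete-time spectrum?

10.9 kHz mod fs = 0.3 kHz.
0.3 kHz ≤ fs/2 = 2.65 kHz, appears at 0.3 kHz.

0.3 kHz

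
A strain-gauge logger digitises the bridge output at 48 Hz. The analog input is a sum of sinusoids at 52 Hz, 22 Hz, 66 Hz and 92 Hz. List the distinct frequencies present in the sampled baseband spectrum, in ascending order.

4 Hz, 18 Hz, 22 Hz

fs/2 = 24 Hz.
52 Hz mod fs = 4 Hz.
4 Hz ≤ fs/2 = 24 Hz, appears at 4 Hz.
22 Hz ≤ fs/2 = 24 Hz, passes unchanged.
66 Hz mod fs = 18 Hz.
18 Hz ≤ fs/2 = 24 Hz, appears at 18 Hz.
92 Hz mod fs = 44 Hz.
44 Hz > fs/2 = 24 Hz, folds to fs − 44 Hz = 4 Hz.
Distinct values: {4 Hz, 18 Hz, 22 Hz}.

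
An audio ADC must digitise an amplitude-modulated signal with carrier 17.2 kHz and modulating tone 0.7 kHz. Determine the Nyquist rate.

35.8 kHz

AM sidebands sit at fc ± fm = 16.5 kHz and 17.9 kHz.
Highest-frequency component: 17.9 kHz.
Nyquist rate = 2 × 17.9 kHz = 35.8 kHz.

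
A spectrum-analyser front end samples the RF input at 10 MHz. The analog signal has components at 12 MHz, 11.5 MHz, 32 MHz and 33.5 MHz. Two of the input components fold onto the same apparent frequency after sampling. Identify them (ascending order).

fs/2 = 5 MHz.
12 MHz mod fs = 2 MHz.
2 MHz ≤ fs/2 = 5 MHz, appears at 2 MHz.
11.5 MHz mod fs = 1.5 MHz.
1.5 MHz ≤ fs/2 = 5 MHz, appears at 1.5 MHz.
32 MHz mod fs = 2 MHz.
2 MHz ≤ fs/2 = 5 MHz, appears at 2 MHz.
33.5 MHz mod fs = 3.5 MHz.
3.5 MHz ≤ fs/2 = 5 MHz, appears at 3.5 MHz.
12 MHz and 32 MHz both map to 2 MHz.

12 MHz, 32 MHz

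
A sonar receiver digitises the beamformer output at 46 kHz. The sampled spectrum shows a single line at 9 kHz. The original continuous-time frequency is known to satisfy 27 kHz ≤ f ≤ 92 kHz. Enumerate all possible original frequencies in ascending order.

37 kHz, 55 kHz, 83 kHz

Frequencies that alias to 9 kHz are k·fs ± 9 kHz for integer k ≥ 0.
k=0: 9 kHz.
k=1: 37 kHz, 55 kHz.
k=2: 83 kHz, 101 kHz.
k=3: 129 kHz, 147 kHz.
Within [27 kHz, 92 kHz]: 37 kHz, 55 kHz, 83 kHz.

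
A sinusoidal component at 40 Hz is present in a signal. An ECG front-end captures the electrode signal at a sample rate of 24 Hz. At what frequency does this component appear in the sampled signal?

8 Hz

40 Hz mod fs = 16 Hz.
16 Hz > fs/2 = 12 Hz, folds to fs − 16 Hz = 8 Hz.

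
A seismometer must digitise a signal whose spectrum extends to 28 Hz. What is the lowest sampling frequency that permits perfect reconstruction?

Nyquist rate = 2 × 28 Hz = 56 Hz.

56 Hz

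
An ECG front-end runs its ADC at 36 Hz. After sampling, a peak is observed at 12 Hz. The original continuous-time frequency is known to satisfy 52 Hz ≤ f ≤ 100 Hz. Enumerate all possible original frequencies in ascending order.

Frequencies that alias to 12 Hz are k·fs ± 12 Hz for integer k ≥ 0.
k=0: 12 Hz.
k=1: 24 Hz, 48 Hz.
k=2: 60 Hz, 84 Hz.
k=3: 96 Hz, 120 Hz.
k=4: 132 Hz, 156 Hz.
Within [52 Hz, 100 Hz]: 60 Hz, 84 Hz, 96 Hz.

60 Hz, 84 Hz, 96 Hz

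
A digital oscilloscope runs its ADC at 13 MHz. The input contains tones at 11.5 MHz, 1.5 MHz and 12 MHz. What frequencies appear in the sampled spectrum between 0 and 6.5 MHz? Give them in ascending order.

fs/2 = 6.5 MHz.
11.5 MHz > fs/2 = 6.5 MHz, folds to fs − 11.5 MHz = 1.5 MHz.
1.5 MHz ≤ fs/2 = 6.5 MHz, passes unchanged.
12 MHz > fs/2 = 6.5 MHz, folds to fs − 12 MHz = 1 MHz.
Distinct values: {1 MHz, 1.5 MHz}.

1 MHz, 1.5 MHz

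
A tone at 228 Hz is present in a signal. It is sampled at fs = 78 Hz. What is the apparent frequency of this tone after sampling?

6 Hz

228 Hz mod fs = 72 Hz.
72 Hz > fs/2 = 39 Hz, folds to fs − 72 Hz = 6 Hz.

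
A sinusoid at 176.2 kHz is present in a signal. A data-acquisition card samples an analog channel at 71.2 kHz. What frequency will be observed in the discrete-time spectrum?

176.2 kHz mod fs = 33.8 kHz.
33.8 kHz ≤ fs/2 = 35.6 kHz, appears at 33.8 kHz.

33.8 kHz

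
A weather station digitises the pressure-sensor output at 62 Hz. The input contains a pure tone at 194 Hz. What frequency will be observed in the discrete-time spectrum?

194 Hz mod fs = 8 Hz.
8 Hz ≤ fs/2 = 31 Hz, appears at 8 Hz.

8 Hz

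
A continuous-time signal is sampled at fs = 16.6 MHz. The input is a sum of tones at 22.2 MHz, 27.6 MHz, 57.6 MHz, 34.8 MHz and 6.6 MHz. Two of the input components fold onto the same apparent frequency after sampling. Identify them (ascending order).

22.2 MHz, 27.6 MHz

fs/2 = 8.3 MHz.
22.2 MHz mod fs = 5.6 MHz.
5.6 MHz ≤ fs/2 = 8.3 MHz, appears at 5.6 MHz.
27.6 MHz mod fs = 11 MHz.
11 MHz > fs/2 = 8.3 MHz, folds to fs − 11 MHz = 5.6 MHz.
57.6 MHz mod fs = 7.8 MHz.
7.8 MHz ≤ fs/2 = 8.3 MHz, appears at 7.8 MHz.
34.8 MHz mod fs = 1.6 MHz.
1.6 MHz ≤ fs/2 = 8.3 MHz, appears at 1.6 MHz.
6.6 MHz ≤ fs/2 = 8.3 MHz, passes unchanged.
22.2 MHz and 27.6 MHz both map to 5.6 MHz.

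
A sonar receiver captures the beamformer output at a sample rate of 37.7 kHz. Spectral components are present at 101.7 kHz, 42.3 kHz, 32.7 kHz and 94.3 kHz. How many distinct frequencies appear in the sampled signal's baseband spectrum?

fs/2 = 18.85 kHz.
101.7 kHz mod fs = 26.3 kHz.
26.3 kHz > fs/2 = 18.85 kHz, folds to fs − 26.3 kHz = 11.4 kHz.
42.3 kHz mod fs = 4.6 kHz.
4.6 kHz ≤ fs/2 = 18.85 kHz, appears at 4.6 kHz.
32.7 kHz > fs/2 = 18.85 kHz, folds to fs − 32.7 kHz = 5 kHz.
94.3 kHz mod fs = 18.9 kHz.
18.9 kHz > fs/2 = 18.85 kHz, folds to fs − 18.9 kHz = 18.8 kHz.
Distinct values: {4.6 kHz, 5 kHz, 11.4 kHz, 18.8 kHz} → 4.

4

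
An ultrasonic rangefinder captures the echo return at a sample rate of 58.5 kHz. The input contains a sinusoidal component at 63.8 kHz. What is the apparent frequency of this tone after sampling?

63.8 kHz mod fs = 5.3 kHz.
5.3 kHz ≤ fs/2 = 29.25 kHz, appears at 5.3 kHz.

5.3 kHz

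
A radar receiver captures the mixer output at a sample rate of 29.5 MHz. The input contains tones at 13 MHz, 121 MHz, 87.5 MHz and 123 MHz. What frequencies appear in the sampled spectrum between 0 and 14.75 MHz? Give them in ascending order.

fs/2 = 14.75 MHz.
13 MHz ≤ fs/2 = 14.75 MHz, passes unchanged.
121 MHz mod fs = 3 MHz.
3 MHz ≤ fs/2 = 14.75 MHz, appears at 3 MHz.
87.5 MHz mod fs = 28.5 MHz.
28.5 MHz > fs/2 = 14.75 MHz, folds to fs − 28.5 MHz = 1 MHz.
123 MHz mod fs = 5 MHz.
5 MHz ≤ fs/2 = 14.75 MHz, appears at 5 MHz.
Distinct values: {1 MHz, 3 MHz, 5 MHz, 13 MHz}.

1 MHz, 3 MHz, 5 MHz, 13 MHz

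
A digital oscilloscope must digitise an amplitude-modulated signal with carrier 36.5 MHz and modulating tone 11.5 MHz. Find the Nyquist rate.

AM sidebands sit at fc ± fm = 25 MHz and 48 MHz.
Highest-frequency component: 48 MHz.
Nyquist rate = 2 × 48 MHz = 96 MHz.

96 MHz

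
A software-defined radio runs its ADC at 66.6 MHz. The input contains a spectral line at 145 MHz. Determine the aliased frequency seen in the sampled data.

145 MHz mod fs = 11.8 MHz.
11.8 MHz ≤ fs/2 = 33.3 MHz, appears at 11.8 MHz.

11.8 MHz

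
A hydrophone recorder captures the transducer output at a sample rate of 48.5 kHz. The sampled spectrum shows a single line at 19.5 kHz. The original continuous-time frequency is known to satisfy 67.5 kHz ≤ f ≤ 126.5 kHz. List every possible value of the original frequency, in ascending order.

68 kHz, 77.5 kHz, 116.5 kHz, 126 kHz

Frequencies that alias to 19.5 kHz are k·fs ± 19.5 kHz for integer k ≥ 0.
k=0: 19.5 kHz.
k=1: 29 kHz, 68 kHz.
k=2: 77.5 kHz, 116.5 kHz.
k=3: 126 kHz, 165 kHz.
k=4: 174.5 kHz, 213.5 kHz.
Within [67.5 kHz, 126.5 kHz]: 68 kHz, 77.5 kHz, 116.5 kHz, 126 kHz.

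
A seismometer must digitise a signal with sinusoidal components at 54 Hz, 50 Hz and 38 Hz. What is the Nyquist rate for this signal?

108 Hz

Highest-frequency component: 54 Hz.
Nyquist rate = 2 × 54 Hz = 108 Hz.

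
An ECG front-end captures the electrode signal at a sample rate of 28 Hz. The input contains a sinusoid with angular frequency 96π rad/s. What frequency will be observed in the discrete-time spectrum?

ω = 96π rad/s → f = ω/(2π) = 48 Hz.
48 Hz mod fs = 20 Hz.
20 Hz > fs/2 = 14 Hz, folds to fs − 20 Hz = 8 Hz.

8 Hz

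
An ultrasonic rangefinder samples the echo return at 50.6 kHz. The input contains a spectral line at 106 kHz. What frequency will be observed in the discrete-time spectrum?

4.8 kHz

106 kHz mod fs = 4.8 kHz.
4.8 kHz ≤ fs/2 = 25.3 kHz, appears at 4.8 kHz.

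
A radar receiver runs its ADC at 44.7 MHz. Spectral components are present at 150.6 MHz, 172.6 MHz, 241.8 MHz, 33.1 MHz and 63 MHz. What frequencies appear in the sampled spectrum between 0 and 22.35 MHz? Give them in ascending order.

6.2 MHz, 11.6 MHz, 16.5 MHz, 18.3 MHz

fs/2 = 22.35 MHz.
150.6 MHz mod fs = 16.5 MHz.
16.5 MHz ≤ fs/2 = 22.35 MHz, appears at 16.5 MHz.
172.6 MHz mod fs = 38.5 MHz.
38.5 MHz > fs/2 = 22.35 MHz, folds to fs − 38.5 MHz = 6.2 MHz.
241.8 MHz mod fs = 18.3 MHz.
18.3 MHz ≤ fs/2 = 22.35 MHz, appears at 18.3 MHz.
33.1 MHz > fs/2 = 22.35 MHz, folds to fs − 33.1 MHz = 11.6 MHz.
63 MHz mod fs = 18.3 MHz.
18.3 MHz ≤ fs/2 = 22.35 MHz, appears at 18.3 MHz.
Distinct values: {6.2 MHz, 11.6 MHz, 16.5 MHz, 18.3 MHz}.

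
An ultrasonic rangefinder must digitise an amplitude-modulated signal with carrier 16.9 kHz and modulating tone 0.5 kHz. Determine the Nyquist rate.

34.8 kHz

AM sidebands sit at fc ± fm = 16.4 kHz and 17.4 kHz.
Highest-frequency component: 17.4 kHz.
Nyquist rate = 2 × 17.4 kHz = 34.8 kHz.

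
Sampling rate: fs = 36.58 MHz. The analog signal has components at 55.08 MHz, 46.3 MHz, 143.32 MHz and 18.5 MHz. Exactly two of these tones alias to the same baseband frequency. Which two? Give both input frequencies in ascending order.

18.5 MHz, 55.08 MHz

fs/2 = 18.29 MHz.
55.08 MHz mod fs = 18.5 MHz.
18.5 MHz > fs/2 = 18.29 MHz, folds to fs − 18.5 MHz = 18.08 MHz.
46.3 MHz mod fs = 9.72 MHz.
9.72 MHz ≤ fs/2 = 18.29 MHz, appears at 9.72 MHz.
143.32 MHz mod fs = 33.58 MHz.
33.58 MHz > fs/2 = 18.29 MHz, folds to fs − 33.58 MHz = 3 MHz.
18.5 MHz > fs/2 = 18.29 MHz, folds to fs − 18.5 MHz = 18.08 MHz.
18.5 MHz and 55.08 MHz both map to 18.08 MHz.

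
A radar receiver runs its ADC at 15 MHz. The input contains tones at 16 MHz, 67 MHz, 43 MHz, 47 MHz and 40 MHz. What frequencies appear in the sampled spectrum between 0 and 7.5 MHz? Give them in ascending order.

1 MHz, 2 MHz, 5 MHz, 7 MHz

fs/2 = 7.5 MHz.
16 MHz mod fs = 1 MHz.
1 MHz ≤ fs/2 = 7.5 MHz, appears at 1 MHz.
67 MHz mod fs = 7 MHz.
7 MHz ≤ fs/2 = 7.5 MHz, appears at 7 MHz.
43 MHz mod fs = 13 MHz.
13 MHz > fs/2 = 7.5 MHz, folds to fs − 13 MHz = 2 MHz.
47 MHz mod fs = 2 MHz.
2 MHz ≤ fs/2 = 7.5 MHz, appears at 2 MHz.
40 MHz mod fs = 10 MHz.
10 MHz > fs/2 = 7.5 MHz, folds to fs − 10 MHz = 5 MHz.
Distinct values: {1 MHz, 2 MHz, 5 MHz, 7 MHz}.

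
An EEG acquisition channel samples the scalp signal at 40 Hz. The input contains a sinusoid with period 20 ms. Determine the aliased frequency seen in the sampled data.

10 Hz

T = 20 ms → f = 1/T = 50 Hz.
50 Hz mod fs = 10 Hz.
10 Hz ≤ fs/2 = 20 Hz, appears at 10 Hz.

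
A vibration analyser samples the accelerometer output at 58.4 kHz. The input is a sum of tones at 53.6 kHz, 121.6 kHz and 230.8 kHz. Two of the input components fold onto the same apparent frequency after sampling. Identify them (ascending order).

53.6 kHz, 121.6 kHz

fs/2 = 29.2 kHz.
53.6 kHz > fs/2 = 29.2 kHz, folds to fs − 53.6 kHz = 4.8 kHz.
121.6 kHz mod fs = 4.8 kHz.
4.8 kHz ≤ fs/2 = 29.2 kHz, appears at 4.8 kHz.
230.8 kHz mod fs = 55.6 kHz.
55.6 kHz > fs/2 = 29.2 kHz, folds to fs − 55.6 kHz = 2.8 kHz.
53.6 kHz and 121.6 kHz both map to 4.8 kHz.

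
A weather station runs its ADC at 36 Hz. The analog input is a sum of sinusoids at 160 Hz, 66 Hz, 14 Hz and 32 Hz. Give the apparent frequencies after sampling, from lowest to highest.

fs/2 = 18 Hz.
160 Hz mod fs = 16 Hz.
16 Hz ≤ fs/2 = 18 Hz, appears at 16 Hz.
66 Hz mod fs = 30 Hz.
30 Hz > fs/2 = 18 Hz, folds to fs − 30 Hz = 6 Hz.
14 Hz ≤ fs/2 = 18 Hz, passes unchanged.
32 Hz > fs/2 = 18 Hz, folds to fs − 32 Hz = 4 Hz.
Distinct values: {4 Hz, 6 Hz, 14 Hz, 16 Hz}.

4 Hz, 6 Hz, 14 Hz, 16 Hz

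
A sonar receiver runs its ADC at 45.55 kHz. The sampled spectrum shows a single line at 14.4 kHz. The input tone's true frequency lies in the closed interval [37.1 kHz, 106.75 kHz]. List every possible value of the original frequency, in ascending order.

59.95 kHz, 76.7 kHz, 105.5 kHz

Frequencies that alias to 14.4 kHz are k·fs ± 14.4 kHz for integer k ≥ 0.
k=0: 14.4 kHz.
k=1: 31.15 kHz, 59.95 kHz.
k=2: 76.7 kHz, 105.5 kHz.
k=3: 122.25 kHz, 151.05 kHz.
Within [37.1 kHz, 106.75 kHz]: 59.95 kHz, 76.7 kHz, 105.5 kHz.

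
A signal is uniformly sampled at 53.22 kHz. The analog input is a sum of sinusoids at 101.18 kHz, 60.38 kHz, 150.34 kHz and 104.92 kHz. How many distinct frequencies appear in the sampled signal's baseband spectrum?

fs/2 = 26.61 kHz.
101.18 kHz mod fs = 47.96 kHz.
47.96 kHz > fs/2 = 26.61 kHz, folds to fs − 47.96 kHz = 5.26 kHz.
60.38 kHz mod fs = 7.16 kHz.
7.16 kHz ≤ fs/2 = 26.61 kHz, appears at 7.16 kHz.
150.34 kHz mod fs = 43.9 kHz.
43.9 kHz > fs/2 = 26.61 kHz, folds to fs − 43.9 kHz = 9.32 kHz.
104.92 kHz mod fs = 51.7 kHz.
51.7 kHz > fs/2 = 26.61 kHz, folds to fs − 51.7 kHz = 1.52 kHz.
Distinct values: {1.52 kHz, 5.26 kHz, 7.16 kHz, 9.32 kHz} → 4.

4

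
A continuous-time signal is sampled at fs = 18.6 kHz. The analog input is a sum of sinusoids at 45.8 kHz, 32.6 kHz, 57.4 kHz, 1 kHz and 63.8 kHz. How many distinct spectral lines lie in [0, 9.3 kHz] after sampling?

5

fs/2 = 9.3 kHz.
45.8 kHz mod fs = 8.6 kHz.
8.6 kHz ≤ fs/2 = 9.3 kHz, appears at 8.6 kHz.
32.6 kHz mod fs = 14 kHz.
14 kHz > fs/2 = 9.3 kHz, folds to fs − 14 kHz = 4.6 kHz.
57.4 kHz mod fs = 1.6 kHz.
1.6 kHz ≤ fs/2 = 9.3 kHz, appears at 1.6 kHz.
1 kHz ≤ fs/2 = 9.3 kHz, passes unchanged.
63.8 kHz mod fs = 8 kHz.
8 kHz ≤ fs/2 = 9.3 kHz, appears at 8 kHz.
Distinct values: {1 kHz, 1.6 kHz, 4.6 kHz, 8 kHz, 8.6 kHz} → 5.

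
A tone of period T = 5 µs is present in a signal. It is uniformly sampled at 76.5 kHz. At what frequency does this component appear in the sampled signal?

29.5 kHz

T = 5 µs → f = 1/T = 200 kHz.
200 kHz mod fs = 47 kHz.
47 kHz > fs/2 = 38.25 kHz, folds to fs − 47 kHz = 29.5 kHz.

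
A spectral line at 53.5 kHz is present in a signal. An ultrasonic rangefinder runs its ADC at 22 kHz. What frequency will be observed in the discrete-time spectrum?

53.5 kHz mod fs = 9.5 kHz.
9.5 kHz ≤ fs/2 = 11 kHz, appears at 9.5 kHz.

9.5 kHz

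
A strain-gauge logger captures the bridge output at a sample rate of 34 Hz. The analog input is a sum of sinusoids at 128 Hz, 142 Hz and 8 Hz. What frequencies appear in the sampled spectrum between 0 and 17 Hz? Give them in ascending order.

6 Hz, 8 Hz

fs/2 = 17 Hz.
128 Hz mod fs = 26 Hz.
26 Hz > fs/2 = 17 Hz, folds to fs − 26 Hz = 8 Hz.
142 Hz mod fs = 6 Hz.
6 Hz ≤ fs/2 = 17 Hz, appears at 6 Hz.
8 Hz ≤ fs/2 = 17 Hz, passes unchanged.
Distinct values: {6 Hz, 8 Hz}.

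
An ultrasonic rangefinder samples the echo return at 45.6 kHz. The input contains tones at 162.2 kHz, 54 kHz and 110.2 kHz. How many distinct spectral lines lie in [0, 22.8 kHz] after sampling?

fs/2 = 22.8 kHz.
162.2 kHz mod fs = 25.4 kHz.
25.4 kHz > fs/2 = 22.8 kHz, folds to fs − 25.4 kHz = 20.2 kHz.
54 kHz mod fs = 8.4 kHz.
8.4 kHz ≤ fs/2 = 22.8 kHz, appears at 8.4 kHz.
110.2 kHz mod fs = 19 kHz.
19 kHz ≤ fs/2 = 22.8 kHz, appears at 19 kHz.
Distinct values: {8.4 kHz, 19 kHz, 20.2 kHz} → 3.

3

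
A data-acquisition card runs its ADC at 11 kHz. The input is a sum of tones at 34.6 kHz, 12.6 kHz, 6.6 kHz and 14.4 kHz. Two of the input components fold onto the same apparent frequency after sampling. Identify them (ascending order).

fs/2 = 5.5 kHz.
34.6 kHz mod fs = 1.6 kHz.
1.6 kHz ≤ fs/2 = 5.5 kHz, appears at 1.6 kHz.
12.6 kHz mod fs = 1.6 kHz.
1.6 kHz ≤ fs/2 = 5.5 kHz, appears at 1.6 kHz.
6.6 kHz > fs/2 = 5.5 kHz, folds to fs − 6.6 kHz = 4.4 kHz.
14.4 kHz mod fs = 3.4 kHz.
3.4 kHz ≤ fs/2 = 5.5 kHz, appears at 3.4 kHz.
12.6 kHz and 34.6 kHz both map to 1.6 kHz.

12.6 kHz, 34.6 kHz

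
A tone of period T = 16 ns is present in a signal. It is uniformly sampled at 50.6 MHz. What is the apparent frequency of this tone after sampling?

11.9 MHz

T = 16 ns → f = 1/T = 62.5 MHz.
62.5 MHz mod fs = 11.9 MHz.
11.9 MHz ≤ fs/2 = 25.3 MHz, appears at 11.9 MHz.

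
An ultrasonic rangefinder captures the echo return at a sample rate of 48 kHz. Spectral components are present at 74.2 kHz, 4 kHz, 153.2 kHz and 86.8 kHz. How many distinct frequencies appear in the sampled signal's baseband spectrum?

3

fs/2 = 24 kHz.
74.2 kHz mod fs = 26.2 kHz.
26.2 kHz > fs/2 = 24 kHz, folds to fs − 26.2 kHz = 21.8 kHz.
4 kHz ≤ fs/2 = 24 kHz, passes unchanged.
153.2 kHz mod fs = 9.2 kHz.
9.2 kHz ≤ fs/2 = 24 kHz, appears at 9.2 kHz.
86.8 kHz mod fs = 38.8 kHz.
38.8 kHz > fs/2 = 24 kHz, folds to fs − 38.8 kHz = 9.2 kHz.
Distinct values: {4 kHz, 9.2 kHz, 21.8 kHz} → 3.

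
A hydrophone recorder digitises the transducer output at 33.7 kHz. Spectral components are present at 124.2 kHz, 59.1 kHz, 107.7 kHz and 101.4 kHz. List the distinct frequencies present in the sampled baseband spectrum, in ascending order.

0.3 kHz, 6.6 kHz, 8.3 kHz, 10.6 kHz

fs/2 = 16.85 kHz.
124.2 kHz mod fs = 23.1 kHz.
23.1 kHz > fs/2 = 16.85 kHz, folds to fs − 23.1 kHz = 10.6 kHz.
59.1 kHz mod fs = 25.4 kHz.
25.4 kHz > fs/2 = 16.85 kHz, folds to fs − 25.4 kHz = 8.3 kHz.
107.7 kHz mod fs = 6.6 kHz.
6.6 kHz ≤ fs/2 = 16.85 kHz, appears at 6.6 kHz.
101.4 kHz mod fs = 0.3 kHz.
0.3 kHz ≤ fs/2 = 16.85 kHz, appears at 0.3 kHz.
Distinct values: {0.3 kHz, 6.6 kHz, 8.3 kHz, 10.6 kHz}.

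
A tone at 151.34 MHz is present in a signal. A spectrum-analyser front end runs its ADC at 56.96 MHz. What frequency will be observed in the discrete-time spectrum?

19.54 MHz

151.34 MHz mod fs = 37.42 MHz.
37.42 MHz > fs/2 = 28.48 MHz, folds to fs − 37.42 MHz = 19.54 MHz.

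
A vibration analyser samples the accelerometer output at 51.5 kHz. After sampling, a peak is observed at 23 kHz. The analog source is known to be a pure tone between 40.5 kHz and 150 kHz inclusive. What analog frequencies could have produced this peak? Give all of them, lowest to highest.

Frequencies that alias to 23 kHz are k·fs ± 23 kHz for integer k ≥ 0.
k=0: 23 kHz.
k=1: 28.5 kHz, 74.5 kHz.
k=2: 80 kHz, 126 kHz.
k=3: 131.5 kHz, 177.5 kHz.
k=4: 183 kHz, 229 kHz.
Within [40.5 kHz, 150 kHz]: 74.5 kHz, 80 kHz, 126 kHz, 131.5 kHz.

74.5 kHz, 80 kHz, 126 kHz, 131.5 kHz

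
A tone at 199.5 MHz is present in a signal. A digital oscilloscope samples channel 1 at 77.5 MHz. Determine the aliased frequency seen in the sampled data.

33 MHz

199.5 MHz mod fs = 44.5 MHz.
44.5 MHz > fs/2 = 38.75 MHz, folds to fs − 44.5 MHz = 33 MHz.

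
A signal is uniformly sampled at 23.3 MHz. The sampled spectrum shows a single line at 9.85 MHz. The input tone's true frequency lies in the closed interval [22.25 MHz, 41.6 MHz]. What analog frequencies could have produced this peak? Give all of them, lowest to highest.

33.15 MHz, 36.75 MHz

Frequencies that alias to 9.85 MHz are k·fs ± 9.85 MHz for integer k ≥ 0.
k=0: 9.85 MHz.
k=1: 13.45 MHz, 33.15 MHz.
k=2: 36.75 MHz, 56.45 MHz.
k=3: 60.05 MHz, 79.75 MHz.
Within [22.25 MHz, 41.6 MHz]: 33.15 MHz, 36.75 MHz.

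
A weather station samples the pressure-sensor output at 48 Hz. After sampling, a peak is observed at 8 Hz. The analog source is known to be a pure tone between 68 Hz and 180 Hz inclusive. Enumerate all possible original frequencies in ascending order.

88 Hz, 104 Hz, 136 Hz, 152 Hz

Frequencies that alias to 8 Hz are k·fs ± 8 Hz for integer k ≥ 0.
k=0: 8 Hz.
k=1: 40 Hz, 56 Hz.
k=2: 88 Hz, 104 Hz.
k=3: 136 Hz, 152 Hz.
k=4: 184 Hz, 200 Hz.
Within [68 Hz, 180 Hz]: 88 Hz, 104 Hz, 136 Hz, 152 Hz.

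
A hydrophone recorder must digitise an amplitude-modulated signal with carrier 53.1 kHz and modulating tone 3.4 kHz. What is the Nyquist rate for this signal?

AM sidebands sit at fc ± fm = 49.7 kHz and 56.5 kHz.
Highest-frequency component: 56.5 kHz.
Nyquist rate = 2 × 56.5 kHz = 113 kHz.

113 kHz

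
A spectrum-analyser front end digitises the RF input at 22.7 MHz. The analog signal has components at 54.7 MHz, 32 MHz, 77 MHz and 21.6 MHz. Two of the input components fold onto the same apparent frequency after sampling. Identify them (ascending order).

32 MHz, 54.7 MHz

fs/2 = 11.35 MHz.
54.7 MHz mod fs = 9.3 MHz.
9.3 MHz ≤ fs/2 = 11.35 MHz, appears at 9.3 MHz.
32 MHz mod fs = 9.3 MHz.
9.3 MHz ≤ fs/2 = 11.35 MHz, appears at 9.3 MHz.
77 MHz mod fs = 8.9 MHz.
8.9 MHz ≤ fs/2 = 11.35 MHz, appears at 8.9 MHz.
21.6 MHz > fs/2 = 11.35 MHz, folds to fs − 21.6 MHz = 1.1 MHz.
32 MHz and 54.7 MHz both map to 9.3 MHz.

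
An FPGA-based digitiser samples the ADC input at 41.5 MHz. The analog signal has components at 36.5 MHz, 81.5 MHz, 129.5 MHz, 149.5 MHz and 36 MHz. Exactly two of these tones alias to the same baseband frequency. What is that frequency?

5 MHz

fs/2 = 20.75 MHz.
36.5 MHz > fs/2 = 20.75 MHz, folds to fs − 36.5 MHz = 5 MHz.
81.5 MHz mod fs = 40 MHz.
40 MHz > fs/2 = 20.75 MHz, folds to fs − 40 MHz = 1.5 MHz.
129.5 MHz mod fs = 5 MHz.
5 MHz ≤ fs/2 = 20.75 MHz, appears at 5 MHz.
149.5 MHz mod fs = 25 MHz.
25 MHz > fs/2 = 20.75 MHz, folds to fs − 25 MHz = 16.5 MHz.
36 MHz > fs/2 = 20.75 MHz, folds to fs − 36 MHz = 5.5 MHz.
36.5 MHz and 129.5 MHz both map to 5 MHz.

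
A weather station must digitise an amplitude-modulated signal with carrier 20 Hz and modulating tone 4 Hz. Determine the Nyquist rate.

AM sidebands sit at fc ± fm = 16 Hz and 24 Hz.
Highest-frequency component: 24 Hz.
Nyquist rate = 2 × 24 Hz = 48 Hz.

48 Hz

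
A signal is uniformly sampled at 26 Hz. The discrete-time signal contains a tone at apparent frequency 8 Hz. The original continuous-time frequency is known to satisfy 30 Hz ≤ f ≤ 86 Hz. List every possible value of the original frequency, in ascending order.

Frequencies that alias to 8 Hz are k·fs ± 8 Hz for integer k ≥ 0.
k=0: 8 Hz.
k=1: 18 Hz, 34 Hz.
k=2: 44 Hz, 60 Hz.
k=3: 70 Hz, 86 Hz.
k=4: 96 Hz, 112 Hz.
Within [30 Hz, 86 Hz]: 34 Hz, 44 Hz, 60 Hz, 70 Hz, 86 Hz.

34 Hz, 44 Hz, 60 Hz, 70 Hz, 86 Hz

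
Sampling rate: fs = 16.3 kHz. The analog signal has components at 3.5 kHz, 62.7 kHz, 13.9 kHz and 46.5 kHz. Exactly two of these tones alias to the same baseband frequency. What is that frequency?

fs/2 = 8.15 kHz.
3.5 kHz ≤ fs/2 = 8.15 kHz, passes unchanged.
62.7 kHz mod fs = 13.8 kHz.
13.8 kHz > fs/2 = 8.15 kHz, folds to fs − 13.8 kHz = 2.5 kHz.
13.9 kHz > fs/2 = 8.15 kHz, folds to fs − 13.9 kHz = 2.4 kHz.
46.5 kHz mod fs = 13.9 kHz.
13.9 kHz > fs/2 = 8.15 kHz, folds to fs − 13.9 kHz = 2.4 kHz.
13.9 kHz and 46.5 kHz both map to 2.4 kHz.

2.4 kHz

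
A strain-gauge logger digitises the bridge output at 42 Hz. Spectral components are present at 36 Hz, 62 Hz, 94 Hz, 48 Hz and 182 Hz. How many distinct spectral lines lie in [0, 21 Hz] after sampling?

fs/2 = 21 Hz.
36 Hz > fs/2 = 21 Hz, folds to fs − 36 Hz = 6 Hz.
62 Hz mod fs = 20 Hz.
20 Hz ≤ fs/2 = 21 Hz, appears at 20 Hz.
94 Hz mod fs = 10 Hz.
10 Hz ≤ fs/2 = 21 Hz, appears at 10 Hz.
48 Hz mod fs = 6 Hz.
6 Hz ≤ fs/2 = 21 Hz, appears at 6 Hz.
182 Hz mod fs = 14 Hz.
14 Hz ≤ fs/2 = 21 Hz, appears at 14 Hz.
Distinct values: {6 Hz, 10 Hz, 14 Hz, 20 Hz} → 4.

4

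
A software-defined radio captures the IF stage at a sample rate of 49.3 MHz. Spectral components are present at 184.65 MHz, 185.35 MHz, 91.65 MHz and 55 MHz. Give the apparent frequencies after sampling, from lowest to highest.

5.7 MHz, 6.95 MHz, 11.85 MHz, 12.55 MHz

fs/2 = 24.65 MHz.
184.65 MHz mod fs = 36.75 MHz.
36.75 MHz > fs/2 = 24.65 MHz, folds to fs − 36.75 MHz = 12.55 MHz.
185.35 MHz mod fs = 37.45 MHz.
37.45 MHz > fs/2 = 24.65 MHz, folds to fs − 37.45 MHz = 11.85 MHz.
91.65 MHz mod fs = 42.35 MHz.
42.35 MHz > fs/2 = 24.65 MHz, folds to fs − 42.35 MHz = 6.95 MHz.
55 MHz mod fs = 5.7 MHz.
5.7 MHz ≤ fs/2 = 24.65 MHz, appears at 5.7 MHz.
Distinct values: {5.7 MHz, 6.95 MHz, 11.85 MHz, 12.55 MHz}.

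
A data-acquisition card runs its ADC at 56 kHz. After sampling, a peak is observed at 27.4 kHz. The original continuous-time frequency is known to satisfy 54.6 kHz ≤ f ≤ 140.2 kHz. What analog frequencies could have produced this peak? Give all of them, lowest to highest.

83.4 kHz, 84.6 kHz, 139.4 kHz

Frequencies that alias to 27.4 kHz are k·fs ± 27.4 kHz for integer k ≥ 0.
k=0: 27.4 kHz.
k=1: 28.6 kHz, 83.4 kHz.
k=2: 84.6 kHz, 139.4 kHz.
k=3: 140.6 kHz, 195.4 kHz.
Within [54.6 kHz, 140.2 kHz]: 83.4 kHz, 84.6 kHz, 139.4 kHz.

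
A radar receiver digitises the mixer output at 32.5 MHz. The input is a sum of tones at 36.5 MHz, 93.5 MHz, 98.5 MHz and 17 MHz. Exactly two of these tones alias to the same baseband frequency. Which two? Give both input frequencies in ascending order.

36.5 MHz, 93.5 MHz

fs/2 = 16.25 MHz.
36.5 MHz mod fs = 4 MHz.
4 MHz ≤ fs/2 = 16.25 MHz, appears at 4 MHz.
93.5 MHz mod fs = 28.5 MHz.
28.5 MHz > fs/2 = 16.25 MHz, folds to fs − 28.5 MHz = 4 MHz.
98.5 MHz mod fs = 1 MHz.
1 MHz ≤ fs/2 = 16.25 MHz, appears at 1 MHz.
17 MHz > fs/2 = 16.25 MHz, folds to fs − 17 MHz = 15.5 MHz.
36.5 MHz and 93.5 MHz both map to 4 MHz.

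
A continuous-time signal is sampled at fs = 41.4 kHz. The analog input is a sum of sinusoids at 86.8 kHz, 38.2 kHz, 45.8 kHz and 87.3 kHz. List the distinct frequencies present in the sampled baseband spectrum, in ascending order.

3.2 kHz, 4 kHz, 4.4 kHz, 4.5 kHz

fs/2 = 20.7 kHz.
86.8 kHz mod fs = 4 kHz.
4 kHz ≤ fs/2 = 20.7 kHz, appears at 4 kHz.
38.2 kHz > fs/2 = 20.7 kHz, folds to fs − 38.2 kHz = 3.2 kHz.
45.8 kHz mod fs = 4.4 kHz.
4.4 kHz ≤ fs/2 = 20.7 kHz, appears at 4.4 kHz.
87.3 kHz mod fs = 4.5 kHz.
4.5 kHz ≤ fs/2 = 20.7 kHz, appears at 4.5 kHz.
Distinct values: {3.2 kHz, 4 kHz, 4.4 kHz, 4.5 kHz}.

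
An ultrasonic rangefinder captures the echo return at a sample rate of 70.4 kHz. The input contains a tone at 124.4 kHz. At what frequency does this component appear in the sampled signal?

124.4 kHz mod fs = 54 kHz.
54 kHz > fs/2 = 35.2 kHz, folds to fs − 54 kHz = 16.4 kHz.

16.4 kHz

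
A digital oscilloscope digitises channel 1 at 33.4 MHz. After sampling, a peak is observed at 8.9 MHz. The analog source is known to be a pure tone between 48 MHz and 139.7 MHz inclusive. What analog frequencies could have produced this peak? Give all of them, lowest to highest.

57.9 MHz, 75.7 MHz, 91.3 MHz, 109.1 MHz, 124.7 MHz

Frequencies that alias to 8.9 MHz are k·fs ± 8.9 MHz for integer k ≥ 0.
k=0: 8.9 MHz.
k=1: 24.5 MHz, 42.3 MHz.
k=2: 57.9 MHz, 75.7 MHz.
k=3: 91.3 MHz, 109.1 MHz.
k=4: 124.7 MHz, 142.5 MHz.
k=5: 158.1 MHz, 175.9 MHz.
Within [48 MHz, 139.7 MHz]: 57.9 MHz, 75.7 MHz, 91.3 MHz, 109.1 MHz, 124.7 MHz.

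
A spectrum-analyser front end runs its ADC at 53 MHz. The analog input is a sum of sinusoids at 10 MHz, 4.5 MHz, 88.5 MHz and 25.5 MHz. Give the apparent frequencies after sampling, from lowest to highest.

fs/2 = 26.5 MHz.
10 MHz ≤ fs/2 = 26.5 MHz, passes unchanged.
4.5 MHz ≤ fs/2 = 26.5 MHz, passes unchanged.
88.5 MHz mod fs = 35.5 MHz.
35.5 MHz > fs/2 = 26.5 MHz, folds to fs − 35.5 MHz = 17.5 MHz.
25.5 MHz ≤ fs/2 = 26.5 MHz, passes unchanged.
Distinct values: {4.5 MHz, 10 MHz, 17.5 MHz, 25.5 MHz}.

4.5 MHz, 10 MHz, 17.5 MHz, 25.5 MHz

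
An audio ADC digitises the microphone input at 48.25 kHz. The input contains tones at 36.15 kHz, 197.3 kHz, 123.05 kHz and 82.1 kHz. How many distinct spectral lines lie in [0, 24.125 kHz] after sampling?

4

fs/2 = 24.125 kHz.
36.15 kHz > fs/2 = 24.125 kHz, folds to fs − 36.15 kHz = 12.1 kHz.
197.3 kHz mod fs = 4.3 kHz.
4.3 kHz ≤ fs/2 = 24.125 kHz, appears at 4.3 kHz.
123.05 kHz mod fs = 26.55 kHz.
26.55 kHz > fs/2 = 24.125 kHz, folds to fs − 26.55 kHz = 21.7 kHz.
82.1 kHz mod fs = 33.85 kHz.
33.85 kHz > fs/2 = 24.125 kHz, folds to fs − 33.85 kHz = 14.4 kHz.
Distinct values: {4.3 kHz, 12.1 kHz, 14.4 kHz, 21.7 kHz} → 4.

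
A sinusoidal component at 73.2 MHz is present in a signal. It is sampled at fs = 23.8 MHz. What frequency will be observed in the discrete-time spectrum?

73.2 MHz mod fs = 1.8 MHz.
1.8 MHz ≤ fs/2 = 11.9 MHz, appears at 1.8 MHz.

1.8 MHz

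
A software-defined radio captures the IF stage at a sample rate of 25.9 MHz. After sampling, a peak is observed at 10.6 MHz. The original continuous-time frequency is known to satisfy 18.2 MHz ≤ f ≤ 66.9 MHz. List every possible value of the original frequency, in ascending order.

36.5 MHz, 41.2 MHz, 62.4 MHz

Frequencies that alias to 10.6 MHz are k·fs ± 10.6 MHz for integer k ≥ 0.
k=0: 10.6 MHz.
k=1: 15.3 MHz, 36.5 MHz.
k=2: 41.2 MHz, 62.4 MHz.
k=3: 67.1 MHz, 88.3 MHz.
Within [18.2 MHz, 66.9 MHz]: 36.5 MHz, 41.2 MHz, 62.4 MHz.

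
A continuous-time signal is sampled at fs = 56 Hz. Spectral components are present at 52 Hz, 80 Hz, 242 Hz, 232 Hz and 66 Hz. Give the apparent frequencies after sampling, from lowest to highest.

4 Hz, 8 Hz, 10 Hz, 18 Hz, 24 Hz

fs/2 = 28 Hz.
52 Hz > fs/2 = 28 Hz, folds to fs − 52 Hz = 4 Hz.
80 Hz mod fs = 24 Hz.
24 Hz ≤ fs/2 = 28 Hz, appears at 24 Hz.
242 Hz mod fs = 18 Hz.
18 Hz ≤ fs/2 = 28 Hz, appears at 18 Hz.
232 Hz mod fs = 8 Hz.
8 Hz ≤ fs/2 = 28 Hz, appears at 8 Hz.
66 Hz mod fs = 10 Hz.
10 Hz ≤ fs/2 = 28 Hz, appears at 10 Hz.
Distinct values: {4 Hz, 8 Hz, 10 Hz, 18 Hz, 24 Hz}.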